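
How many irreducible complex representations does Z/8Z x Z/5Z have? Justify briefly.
40

Derivation: The number of irreducible complex representations of a finite group equals its number of conjugacy classes. Z/8Z x Z/5Z is abelian of order 40, so every element is its own conjugacy class: 40 classes, so Z/8Z x Z/5Z (order 40) has exactly 40 irreducible complex representations.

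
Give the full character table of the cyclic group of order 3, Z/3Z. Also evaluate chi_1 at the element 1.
Character table of Z/3Z (irreps indexed chi_0,...,chi_2 with chi_k(m) = zeta_3^(k*m), zeta_3 = exp(2*pi*i/3)):
  irrep \ class  {0} (size 1)  {1} (size 1)    {2} (size 1)  
  chi_0          1             1               1             
  chi_1          1             exp(2*I*pi/3)   exp(-2*I*pi/3)
  chi_2          1             exp(-2*I*pi/3)  exp(2*I*pi/3) 

Spot check: chi_1(1) = zeta_3^(1*1) = zeta_3^1 = exp(2*I*pi/3).

Why: Z/3Z is abelian, so all 3 irreducible complex representations are 1-dimensional. They are given by chi_k(m) = zeta_3^(k*m) for k = 0,...,2. Row orthogonality: sum_m chi_k(m) conj(chi_l(m)) = 3 * [k = l].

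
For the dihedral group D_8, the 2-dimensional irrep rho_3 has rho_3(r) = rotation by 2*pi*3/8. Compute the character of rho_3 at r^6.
chi_{rho_3}(r^6) = 2*cos(2*pi*3*6/8) = 0

Working: rho_3(r^6) is rotation by angle 2*pi*3*6/8, whose trace is 2*cos(2*pi*3*6/8) = 0.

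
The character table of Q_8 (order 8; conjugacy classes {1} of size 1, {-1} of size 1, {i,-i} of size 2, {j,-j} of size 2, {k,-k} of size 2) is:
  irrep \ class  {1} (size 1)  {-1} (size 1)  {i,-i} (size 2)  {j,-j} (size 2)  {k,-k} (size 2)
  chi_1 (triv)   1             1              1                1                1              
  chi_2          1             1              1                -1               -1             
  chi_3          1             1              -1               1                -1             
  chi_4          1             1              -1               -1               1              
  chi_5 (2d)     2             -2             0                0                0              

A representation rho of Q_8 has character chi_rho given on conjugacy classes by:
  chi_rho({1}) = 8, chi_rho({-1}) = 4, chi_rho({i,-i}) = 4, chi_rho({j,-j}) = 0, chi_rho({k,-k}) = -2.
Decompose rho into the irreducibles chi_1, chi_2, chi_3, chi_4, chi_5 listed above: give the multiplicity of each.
Multiplicities: chi_1: 2, chi_2: 3, chi_3: 1, chi_4: 0, chi_5: 1.

Use <chi_rho, chi> = (1/|G|) sum_C |C| * chi_rho(C) * conj(chi(C)) with |G| = 8 for each irreducible chi in the table:
  <chi_rho, chi_1> = (1/8)[1*(8)*conj(1) + 1*(4)*conj(1) + 2*(4)*conj(1) + 2*(0)*conj(1) + 2*(-2)*conj(1)]
      = (1/8)[(8) + (4) + (8) + (0) + (-4)] = 16/8 = 2
  <chi_rho, chi_2> = (1/8)[1*(8)*conj(1) + 1*(4)*conj(1) + 2*(4)*conj(1) + 2*(0)*conj(-1) + 2*(-2)*conj(-1)]
      = (1/8)[(8) + (4) + (8) + (0) + (4)] = 24/8 = 3
  <chi_rho, chi_3> = (1/8)[1*(8)*conj(1) + 1*(4)*conj(1) + 2*(4)*conj(-1) + 2*(0)*conj(1) + 2*(-2)*conj(-1)]
      = (1/8)[(8) + (4) + (-8) + (0) + (4)] = 8/8 = 1
  <chi_rho, chi_4> = (1/8)[1*(8)*conj(1) + 1*(4)*conj(1) + 2*(4)*conj(-1) + 2*(0)*conj(-1) + 2*(-2)*conj(1)]
      = (1/8)[(8) + (4) + (-8) + (0) + (-4)] = 0/8 = 0
  <chi_rho, chi_5> = (1/8)[1*(8)*conj(2) + 1*(4)*conj(-2) + 2*(4)*conj(0) + 2*(0)*conj(0) + 2*(-2)*conj(0)]
      = (1/8)[(16) + (-8) + (0) + (0) + (0)] = 8/8 = 1
Dimension check: dim(rho) = sum (mult * dim) = 2*1 + 3*1 + 1*1 + 0*1 + 1*2 = 8 = chi_rho(e) = 8.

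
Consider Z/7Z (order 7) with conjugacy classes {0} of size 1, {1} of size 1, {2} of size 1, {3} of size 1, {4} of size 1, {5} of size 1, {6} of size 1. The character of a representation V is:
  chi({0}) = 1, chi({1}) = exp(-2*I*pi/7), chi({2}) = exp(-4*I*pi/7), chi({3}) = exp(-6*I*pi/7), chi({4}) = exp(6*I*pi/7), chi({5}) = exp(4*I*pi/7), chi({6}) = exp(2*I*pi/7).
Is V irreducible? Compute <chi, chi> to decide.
Irreducible: <chi, chi> = 1.

Working: <chi, chi> = (1/|G|) sum_C |C| * |chi(C)|^2 = (1/7)[1*|1|^2 + 1*|exp(-2*I*pi/7)|^2 + 1*|exp(-4*I*pi/7)|^2 + 1*|exp(-6*I*pi/7)|^2 + 1*|exp(6*I*pi/7)|^2 + 1*|exp(4*I*pi/7)|^2 + 1*|exp(2*I*pi/7)|^2]
  = (1/7)[(1) + (1) + (1) + (1) + (1) + (1) + (1)] = 7/7 = 1.
(Exp terms are combined using exp(i*s)*conj(exp(i*t)) = exp(i*(s-t)), and sums of them are collapsed using the identity that for every m > 1 the m distinct m-th roots of unity sum to 0, e.g. 1 + exp(2*I*pi/3) + exp(-2*I*pi/3) = 0.)
A character is irreducible iff <chi, chi> = 1, so this representation is irreducible.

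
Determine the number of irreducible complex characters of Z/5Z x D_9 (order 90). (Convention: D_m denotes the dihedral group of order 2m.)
30

Explanation: The number of irreducible complex representations of a finite group equals its number of conjugacy classes. For a direct product, #classes(G x H) = #classes(G) * #classes(H). Z/5Z has 5 classes (abelian), D_9 has 6 classes, so 5 * 6 = 30, so Z/5Z x D_9 (order 90) has exactly 30 irreducible complex representations.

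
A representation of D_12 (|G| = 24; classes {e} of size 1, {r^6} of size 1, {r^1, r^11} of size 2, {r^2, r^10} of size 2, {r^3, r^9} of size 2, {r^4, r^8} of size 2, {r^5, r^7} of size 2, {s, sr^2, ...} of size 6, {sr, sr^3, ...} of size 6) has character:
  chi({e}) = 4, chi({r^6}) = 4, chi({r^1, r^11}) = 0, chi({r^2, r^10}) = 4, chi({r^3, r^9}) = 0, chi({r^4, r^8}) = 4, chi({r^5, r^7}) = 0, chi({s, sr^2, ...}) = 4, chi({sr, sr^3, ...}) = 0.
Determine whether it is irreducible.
Not irreducible (reducible): <chi, chi> = 8 > 1.

Why: <chi, chi> = (1/|G|) sum_C |C| * |chi(C)|^2 = (1/24)[1*|4|^2 + 1*|4|^2 + 2*|0|^2 + 2*|4|^2 + 2*|0|^2 + 2*|4|^2 + 2*|0|^2 + 6*|4|^2 + 6*|0|^2]
  = (1/24)[(16) + (16) + (0) + (32) + (0) + (32) + (0) + (96) + (0)] = 192/24 = 8.
A character is irreducible iff <chi, chi> = 1, so this representation is reducible.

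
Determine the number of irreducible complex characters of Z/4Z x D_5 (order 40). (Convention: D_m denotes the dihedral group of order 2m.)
16

Argument: The number of irreducible complex representations of a finite group equals its number of conjugacy classes. For a direct product, #classes(G x H) = #classes(G) * #classes(H). Z/4Z has 4 classes (abelian), D_5 has 4 classes, so 4 * 4 = 16, so Z/4Z x D_5 (order 40) has exactly 16 irreducible complex representations.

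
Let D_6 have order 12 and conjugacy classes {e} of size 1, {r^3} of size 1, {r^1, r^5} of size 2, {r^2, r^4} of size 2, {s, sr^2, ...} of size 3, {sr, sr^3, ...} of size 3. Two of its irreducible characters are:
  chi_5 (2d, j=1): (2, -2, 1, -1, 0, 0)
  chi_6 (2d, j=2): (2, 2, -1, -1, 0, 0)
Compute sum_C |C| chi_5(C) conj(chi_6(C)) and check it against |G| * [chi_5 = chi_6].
Sum = 0; so <chi_5, chi_6> = 0 (distinct irreducibles are orthogonal).

Working: Compute term by term over conjugacy classes (|C| * chi_5(C) * conj(chi_6(C))):
  1*(2)*conj(2) + 1*(-2)*conj(2) + 2*(1)*conj(-1) + 2*(-1)*conj(-1) + 3*(0)*conj(0) + 3*(0)*conj(0)
  = (4) + (-4) + (-2) + (2) + (0) + (0)
  = 0.
Dividing by |G| = 12 gives 0/12 = 0, matching the row-orthogonality relation <chi_5, chi_6> = [chi_5 = chi_6].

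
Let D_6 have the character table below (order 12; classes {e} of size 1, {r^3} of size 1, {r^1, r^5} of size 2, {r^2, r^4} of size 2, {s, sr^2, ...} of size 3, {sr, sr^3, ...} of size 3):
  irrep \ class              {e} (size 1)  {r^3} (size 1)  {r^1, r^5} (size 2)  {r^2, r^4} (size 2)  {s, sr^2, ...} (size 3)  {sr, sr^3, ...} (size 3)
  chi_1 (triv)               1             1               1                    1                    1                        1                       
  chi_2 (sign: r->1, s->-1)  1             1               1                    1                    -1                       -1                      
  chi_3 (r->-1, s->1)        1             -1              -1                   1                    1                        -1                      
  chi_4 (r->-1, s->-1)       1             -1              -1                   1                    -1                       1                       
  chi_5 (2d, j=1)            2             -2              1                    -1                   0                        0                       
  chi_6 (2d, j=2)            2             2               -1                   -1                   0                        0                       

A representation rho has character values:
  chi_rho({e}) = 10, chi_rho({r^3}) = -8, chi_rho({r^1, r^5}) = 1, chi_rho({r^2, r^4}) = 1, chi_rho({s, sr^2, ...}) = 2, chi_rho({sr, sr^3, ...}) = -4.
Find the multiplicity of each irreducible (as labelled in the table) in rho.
Multiplicities: chi_1: 0, chi_2: 1, chi_3: 3, chi_4: 0, chi_5: 3, chi_6: 0.

Derivation: Use <chi_rho, chi> = (1/|G|) sum_C |C| * chi_rho(C) * conj(chi(C)) with |G| = 12 for each irreducible chi in the table:
  <chi_rho, chi_1> = (1/12)[1*(10)*conj(1) + 1*(-8)*conj(1) + 2*(1)*conj(1) + 2*(1)*conj(1) + 3*(2)*conj(1) + 3*(-4)*conj(1)]
      = (1/12)[(10) + (-8) + (2) + (2) + (6) + (-12)] = 0/12 = 0
  <chi_rho, chi_2> = (1/12)[1*(10)*conj(1) + 1*(-8)*conj(1) + 2*(1)*conj(1) + 2*(1)*conj(1) + 3*(2)*conj(-1) + 3*(-4)*conj(-1)]
      = (1/12)[(10) + (-8) + (2) + (2) + (-6) + (12)] = 12/12 = 1
  <chi_rho, chi_3> = (1/12)[1*(10)*conj(1) + 1*(-8)*conj(-1) + 2*(1)*conj(-1) + 2*(1)*conj(1) + 3*(2)*conj(1) + 3*(-4)*conj(-1)]
      = (1/12)[(10) + (8) + (-2) + (2) + (6) + (12)] = 36/12 = 3
  <chi_rho, chi_4> = (1/12)[1*(10)*conj(1) + 1*(-8)*conj(-1) + 2*(1)*conj(-1) + 2*(1)*conj(1) + 3*(2)*conj(-1) + 3*(-4)*conj(1)]
      = (1/12)[(10) + (8) + (-2) + (2) + (-6) + (-12)] = 0/12 = 0
  <chi_rho, chi_5> = (1/12)[1*(10)*conj(2) + 1*(-8)*conj(-2) + 2*(1)*conj(1) + 2*(1)*conj(-1) + 3*(2)*conj(0) + 3*(-4)*conj(0)]
      = (1/12)[(20) + (16) + (2) + (-2) + (0) + (0)] = 36/12 = 3
  <chi_rho, chi_6> = (1/12)[1*(10)*conj(2) + 1*(-8)*conj(2) + 2*(1)*conj(-1) + 2*(1)*conj(-1) + 3*(2)*conj(0) + 3*(-4)*conj(0)]
      = (1/12)[(20) + (-16) + (-2) + (-2) + (0) + (0)] = 0/12 = 0
Dimension check: dim(rho) = sum (mult * dim) = 0*1 + 1*1 + 3*1 + 0*1 + 3*2 + 0*2 = 10 = chi_rho(e) = 10.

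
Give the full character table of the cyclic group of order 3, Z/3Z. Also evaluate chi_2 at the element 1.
Character table of Z/3Z (irreps indexed chi_0,...,chi_2 with chi_k(m) = zeta_3^(k*m), zeta_3 = exp(2*pi*i/3)):
  irrep \ class  {0} (size 1)  {1} (size 1)    {2} (size 1)  
  chi_0          1             1               1             
  chi_1          1             exp(2*I*pi/3)   exp(-2*I*pi/3)
  chi_2          1             exp(-2*I*pi/3)  exp(2*I*pi/3) 

Spot check: chi_2(1) = zeta_3^(2*1) = zeta_3^2 = exp(-2*I*pi/3).

Working: Z/3Z is abelian, so all 3 irreducible complex representations are 1-dimensional. They are given by chi_k(m) = zeta_3^(k*m) for k = 0,...,2. Row orthogonality: sum_m chi_k(m) conj(chi_l(m)) = 3 * [k = l].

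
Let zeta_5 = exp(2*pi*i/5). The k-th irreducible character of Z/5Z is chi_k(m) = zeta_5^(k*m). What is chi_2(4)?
chi_2(4) = zeta_5^8 = exp(-4*I*pi/5)

Proof sketch: chi_2(4) = zeta_5^(2*4) = zeta_5^8. Since zeta_5^5 = 1, this equals zeta_5^3 = exp(2*pi*i*3/5) = exp(-4*I*pi/5).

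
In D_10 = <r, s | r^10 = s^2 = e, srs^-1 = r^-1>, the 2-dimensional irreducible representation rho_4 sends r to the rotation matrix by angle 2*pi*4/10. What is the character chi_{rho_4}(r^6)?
chi_{rho_4}(r^6) = 2*cos(2*pi*4*6/10) = -sqrt(5)/2 - 1/2

Reasoning: rho_4(r^6) is rotation by angle 2*pi*4*6/10, whose trace is 2*cos(2*pi*4*6/10) = -sqrt(5)/2 - 1/2.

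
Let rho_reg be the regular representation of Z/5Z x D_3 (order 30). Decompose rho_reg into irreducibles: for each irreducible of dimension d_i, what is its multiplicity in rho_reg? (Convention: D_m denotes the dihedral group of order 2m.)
Each irreducible V_i of dimension d_i appears with multiplicity d_i, i.e. rho_reg = (direct sum over all irreducibles V_i) d_i V_i. The irreducible dimensions for Z/5Z x D_3 are 1, 1, 1, 1, 1, 1, 1, 1, 1, 1, 2, 2, 2, 2, 2: 10 irreducibles of dimension 1, each with multiplicity 1; 5 irreducibles of dimension 2, each with multiplicity 2. Total dimension 10*1*1 + 5*2*2 = 30 = |G|.

Justification: General theorem: in the regular representation of a finite group G, each irreducible appears with multiplicity equal to its dimension. Check: dim(rho_reg) = sum d_i^2 = 1 + 1 + 1 + 1 + 1 + 1 + 1 + 1 + 1 + 1 + 4 + 4 + 4 + 4 + 4 = 30 = |G|.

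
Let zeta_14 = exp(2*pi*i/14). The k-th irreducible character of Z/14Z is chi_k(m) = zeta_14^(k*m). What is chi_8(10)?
chi_8(10) = zeta_14^80 = exp(-4*I*pi/7)

Solution. chi_8(10) = zeta_14^(8*10) = zeta_14^80. Since zeta_14^14 = 1, this equals zeta_14^10 = exp(2*pi*i*10/14) = exp(-4*I*pi/7).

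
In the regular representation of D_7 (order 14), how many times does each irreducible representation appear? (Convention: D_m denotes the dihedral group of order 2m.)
Each irreducible V_i of dimension d_i appears with multiplicity d_i, i.e. rho_reg = (direct sum over all irreducibles V_i) d_i V_i. The irreducible dimensions for D_7 are 1, 1, 2, 2, 2: 2 irreducibles of dimension 1, each with multiplicity 1; 3 irreducibles of dimension 2, each with multiplicity 2. Total dimension 2*1*1 + 3*2*2 = 14 = |G|.

General theorem: in the regular representation of a finite group G, each irreducible appears with multiplicity equal to its dimension. Check: dim(rho_reg) = sum d_i^2 = 1 + 1 + 4 + 4 + 4 = 14 = |G|.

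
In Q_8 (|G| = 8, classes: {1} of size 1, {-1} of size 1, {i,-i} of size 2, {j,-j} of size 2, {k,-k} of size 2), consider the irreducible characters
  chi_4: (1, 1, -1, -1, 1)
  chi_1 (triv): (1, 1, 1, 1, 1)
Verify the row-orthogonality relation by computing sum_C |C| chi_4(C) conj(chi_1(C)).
Sum = 0; so <chi_4, chi_1> = 0 (distinct irreducibles are orthogonal).

Proof sketch: Compute term by term over conjugacy classes (|C| * chi_4(C) * conj(chi_1(C))):
  1*(1)*conj(1) + 1*(1)*conj(1) + 2*(-1)*conj(1) + 2*(-1)*conj(1) + 2*(1)*conj(1)
  = (1) + (1) + (-2) + (-2) + (2)
  = 0.
Dividing by |G| = 8 gives 0/8 = 0, matching the row-orthogonality relation <chi_4, chi_1> = [chi_4 = chi_1].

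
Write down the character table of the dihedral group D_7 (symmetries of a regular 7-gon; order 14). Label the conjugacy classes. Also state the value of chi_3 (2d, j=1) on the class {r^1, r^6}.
Conjugacy classes: {e} of size 1, {r^1, r^6} of size 2, {r^2, r^5} of size 2, {r^3, r^4} of size 2, {s, sr, ..., sr^6} of size 7.
Character table:
  irrep \ class              {e} (size 1)  {r^1, r^6} (size 2)  {r^2, r^5} (size 2)  {r^3, r^4} (size 2)  {s, sr, ..., sr^6} (size 7)
  chi_1 (triv)               1             1                    1                    1                    1                          
  chi_2 (sign: r->1, s->-1)  1             1                    1                    1                    -1                         
  chi_3 (2d, j=1)            2             2*cos(2*pi/7)        -2*cos(3*pi/7)       -2*cos(pi/7)         0                          
  chi_4 (2d, j=2)            2             -2*cos(3*pi/7)       -2*cos(pi/7)         2*cos(2*pi/7)        0                          
  chi_5 (2d, j=3)            2             -2*cos(pi/7)         2*cos(2*pi/7)        -2*cos(3*pi/7)       0                          

Spot check: chi_3 (2d, j=1) on {r^1, r^6} = 2*cos(2*pi/7).

Why: D_7 has order 2*7 = 14 with 5 conjugacy classes, hence 5 irreducibles. Sum of squared dims 1 + 1 + 4 + 4 + 4 = 14 = |G|. Linear characters come from the abelianisation; the 2-dimensional irreps have character r^k -> 2*cos(2*pi*j*k/7), reflections -> 0.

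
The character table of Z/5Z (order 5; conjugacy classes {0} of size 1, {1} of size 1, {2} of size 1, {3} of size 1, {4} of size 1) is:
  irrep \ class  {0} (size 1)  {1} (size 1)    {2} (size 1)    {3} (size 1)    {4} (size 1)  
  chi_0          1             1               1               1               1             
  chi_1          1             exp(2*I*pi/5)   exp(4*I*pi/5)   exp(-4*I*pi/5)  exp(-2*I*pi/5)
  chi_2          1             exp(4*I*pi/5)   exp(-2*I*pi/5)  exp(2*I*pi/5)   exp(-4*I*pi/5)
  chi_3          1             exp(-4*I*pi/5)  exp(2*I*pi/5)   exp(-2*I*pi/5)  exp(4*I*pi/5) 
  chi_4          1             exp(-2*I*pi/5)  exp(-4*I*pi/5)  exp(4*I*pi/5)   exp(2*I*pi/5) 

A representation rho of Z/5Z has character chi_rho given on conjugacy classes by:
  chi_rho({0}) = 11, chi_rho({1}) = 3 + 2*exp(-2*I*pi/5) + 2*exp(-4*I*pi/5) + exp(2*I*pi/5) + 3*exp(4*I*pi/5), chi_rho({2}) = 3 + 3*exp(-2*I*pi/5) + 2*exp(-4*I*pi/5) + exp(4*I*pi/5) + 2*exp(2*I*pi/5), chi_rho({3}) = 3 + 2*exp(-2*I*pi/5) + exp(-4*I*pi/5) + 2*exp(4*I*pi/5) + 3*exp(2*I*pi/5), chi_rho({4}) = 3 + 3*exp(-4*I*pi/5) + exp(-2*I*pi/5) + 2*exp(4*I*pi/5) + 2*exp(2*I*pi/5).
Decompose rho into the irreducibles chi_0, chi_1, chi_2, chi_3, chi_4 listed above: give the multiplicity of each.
Multiplicities: chi_0: 3, chi_1: 1, chi_2: 3, chi_3: 2, chi_4: 2.

Use <chi_rho, chi> = (1/|G|) sum_C |C| * chi_rho(C) * conj(chi(C)) with |G| = 5 for each irreducible chi in the table:
  <chi_rho, chi_0> = (1/5)[1*(11)*conj(1) + 1*(3 + 2*exp(-2*I*pi/5) + 2*exp(-4*I*pi/5) + exp(2*I*pi/5) + 3*exp(4*I*pi/5))*conj(1) + 1*(3 + 3*exp(-2*I*pi/5) + 2*exp(-4*I*pi/5) + exp(4*I*pi/5) + 2*exp(2*I*pi/5))*conj(1) + 1*(3 + 2*exp(-2*I*pi/5) + exp(-4*I*pi/5) + 2*exp(4*I*pi/5) + 3*exp(2*I*pi/5))*conj(1) + 1*(3 + 3*exp(-4*I*pi/5) + exp(-2*I*pi/5) + 2*exp(4*I*pi/5) + 2*exp(2*I*pi/5))*conj(1)]
      = (1/5)[(11) + (3 + 2*exp(-2*I*pi/5) + 2*exp(-4*I*pi/5) + exp(2*I*pi/5) + 3*exp(4*I*pi/5)) + (3 + 3*exp(-2*I*pi/5) + 2*exp(-4*I*pi/5) + exp(4*I*pi/5) + 2*exp(2*I*pi/5)) + (3 + 2*exp(-2*I*pi/5) + exp(-4*I*pi/5) + 2*exp(4*I*pi/5) + 3*exp(2*I*pi/5)) + (3 + 3*exp(-4*I*pi/5) + exp(-2*I*pi/5) + 2*exp(4*I*pi/5) + 2*exp(2*I*pi/5))] = 15/5 = 3
  <chi_rho, chi_1> = (1/5)[1*(11)*conj(1) + 1*(3 + 2*exp(-2*I*pi/5) + 2*exp(-4*I*pi/5) + exp(2*I*pi/5) + 3*exp(4*I*pi/5))*conj(exp(2*I*pi/5)) + 1*(3 + 3*exp(-2*I*pi/5) + 2*exp(-4*I*pi/5) + exp(4*I*pi/5) + 2*exp(2*I*pi/5))*conj(exp(4*I*pi/5)) + 1*(3 + 2*exp(-2*I*pi/5) + exp(-4*I*pi/5) + 2*exp(4*I*pi/5) + 3*exp(2*I*pi/5))*conj(exp(-4*I*pi/5)) + 1*(3 + 3*exp(-4*I*pi/5) + exp(-2*I*pi/5) + 2*exp(4*I*pi/5) + 2*exp(2*I*pi/5))*conj(exp(-2*I*pi/5))]
      = (1/5)[(11) + (1 + 3*exp(-2*I*pi/5) + 2*exp(-4*I*pi/5) + 2*exp(4*I*pi/5) + 3*exp(2*I*pi/5)) + (1 + 2*exp(-2*I*pi/5) + 3*exp(-4*I*pi/5) + 3*exp(4*I*pi/5) + 2*exp(2*I*pi/5)) + (1 + 2*exp(-2*I*pi/5) + 3*exp(-4*I*pi/5) + 3*exp(4*I*pi/5) + 2*exp(2*I*pi/5)) + (1 + 3*exp(-2*I*pi/5) + 2*exp(-4*I*pi/5) + 2*exp(4*I*pi/5) + 3*exp(2*I*pi/5))] = 5/5 = 1
  <chi_rho, chi_2> = (1/5)[1*(11)*conj(1) + 1*(3 + 2*exp(-2*I*pi/5) + 2*exp(-4*I*pi/5) + exp(2*I*pi/5) + 3*exp(4*I*pi/5))*conj(exp(4*I*pi/5)) + 1*(3 + 3*exp(-2*I*pi/5) + 2*exp(-4*I*pi/5) + exp(4*I*pi/5) + 2*exp(2*I*pi/5))*conj(exp(-2*I*pi/5)) + 1*(3 + 2*exp(-2*I*pi/5) + exp(-4*I*pi/5) + 2*exp(4*I*pi/5) + 3*exp(2*I*pi/5))*conj(exp(2*I*pi/5)) + 1*(3 + 3*exp(-4*I*pi/5) + exp(-2*I*pi/5) + 2*exp(4*I*pi/5) + 2*exp(2*I*pi/5))*conj(exp(-4*I*pi/5))]
      = (1/5)[(11) + (3 + 3*exp(-4*I*pi/5) + exp(-2*I*pi/5) + 2*exp(4*I*pi/5) + 2*exp(2*I*pi/5)) + (3 + 2*exp(-2*I*pi/5) + exp(-4*I*pi/5) + 2*exp(4*I*pi/5) + 3*exp(2*I*pi/5)) + (3 + 3*exp(-2*I*pi/5) + 2*exp(-4*I*pi/5) + exp(4*I*pi/5) + 2*exp(2*I*pi/5)) + (3 + 2*exp(-2*I*pi/5) + 2*exp(-4*I*pi/5) + exp(2*I*pi/5) + 3*exp(4*I*pi/5))] = 15/5 = 3
  <chi_rho, chi_3> = (1/5)[1*(11)*conj(1) + 1*(3 + 2*exp(-2*I*pi/5) + 2*exp(-4*I*pi/5) + exp(2*I*pi/5) + 3*exp(4*I*pi/5))*conj(exp(-4*I*pi/5)) + 1*(3 + 3*exp(-2*I*pi/5) + 2*exp(-4*I*pi/5) + exp(4*I*pi/5) + 2*exp(2*I*pi/5))*conj(exp(2*I*pi/5)) + 1*(3 + 2*exp(-2*I*pi/5) + exp(-4*I*pi/5) + 2*exp(4*I*pi/5) + 3*exp(2*I*pi/5))*conj(exp(-2*I*pi/5)) + 1*(3 + 3*exp(-4*I*pi/5) + exp(-2*I*pi/5) + 2*exp(4*I*pi/5) + 2*exp(2*I*pi/5))*conj(exp(4*I*pi/5))]
      = (1/5)[(11) + (2 + 3*exp(-2*I*pi/5) + exp(-4*I*pi/5) + 3*exp(4*I*pi/5) + 2*exp(2*I*pi/5)) + (2 + 3*exp(-2*I*pi/5) + 3*exp(-4*I*pi/5) + exp(2*I*pi/5) + 2*exp(4*I*pi/5)) + (2 + 2*exp(-4*I*pi/5) + exp(-2*I*pi/5) + 3*exp(4*I*pi/5) + 3*exp(2*I*pi/5)) + (2 + 2*exp(-2*I*pi/5) + 3*exp(-4*I*pi/5) + exp(4*I*pi/5) + 3*exp(2*I*pi/5))] = 10/5 = 2
  <chi_rho, chi_4> = (1/5)[1*(11)*conj(1) + 1*(3 + 2*exp(-2*I*pi/5) + 2*exp(-4*I*pi/5) + exp(2*I*pi/5) + 3*exp(4*I*pi/5))*conj(exp(-2*I*pi/5)) + 1*(3 + 3*exp(-2*I*pi/5) + 2*exp(-4*I*pi/5) + exp(4*I*pi/5) + 2*exp(2*I*pi/5))*conj(exp(-4*I*pi/5)) + 1*(3 + 2*exp(-2*I*pi/5) + exp(-4*I*pi/5) + 2*exp(4*I*pi/5) + 3*exp(2*I*pi/5))*conj(exp(4*I*pi/5)) + 1*(3 + 3*exp(-4*I*pi/5) + exp(-2*I*pi/5) + 2*exp(4*I*pi/5) + 2*exp(2*I*pi/5))*conj(exp(2*I*pi/5))]
      = (1/5)[(11) + (2 + 2*exp(-2*I*pi/5) + 3*exp(-4*I*pi/5) + exp(4*I*pi/5) + 3*exp(2*I*pi/5)) + (2 + 2*exp(-4*I*pi/5) + exp(-2*I*pi/5) + 3*exp(4*I*pi/5) + 3*exp(2*I*pi/5)) + (2 + 3*exp(-2*I*pi/5) + 3*exp(-4*I*pi/5) + exp(2*I*pi/5) + 2*exp(4*I*pi/5)) + (2 + 3*exp(-2*I*pi/5) + exp(-4*I*pi/5) + 3*exp(4*I*pi/5) + 2*exp(2*I*pi/5))] = 10/5 = 2
(Exp terms are combined using exp(i*s)*conj(exp(i*t)) = exp(i*(s-t)), and sums of them are collapsed using the identity that for every m > 1 the m distinct m-th roots of unity sum to 0, e.g. 1 + exp(2*I*pi/3) + exp(-2*I*pi/3) = 0.)
Dimension check: dim(rho) = sum (mult * dim) = 3*1 + 1*1 + 3*1 + 2*1 + 2*1 = 11 = chi_rho(e) = 11.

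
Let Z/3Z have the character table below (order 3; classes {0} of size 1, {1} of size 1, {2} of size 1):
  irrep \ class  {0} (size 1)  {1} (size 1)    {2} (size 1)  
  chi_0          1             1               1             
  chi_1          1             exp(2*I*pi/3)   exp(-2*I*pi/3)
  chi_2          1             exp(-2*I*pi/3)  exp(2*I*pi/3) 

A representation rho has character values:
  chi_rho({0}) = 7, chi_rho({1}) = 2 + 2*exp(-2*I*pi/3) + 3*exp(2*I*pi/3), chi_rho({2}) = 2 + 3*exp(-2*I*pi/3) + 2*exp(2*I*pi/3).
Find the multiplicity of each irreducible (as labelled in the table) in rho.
Multiplicities: chi_0: 2, chi_1: 3, chi_2: 2.

Explanation: Use <chi_rho, chi> = (1/|G|) sum_C |C| * chi_rho(C) * conj(chi(C)) with |G| = 3 for each irreducible chi in the table:
  <chi_rho, chi_0> = (1/3)[1*(7)*conj(1) + 1*(2 + 2*exp(-2*I*pi/3) + 3*exp(2*I*pi/3))*conj(1) + 1*(2 + 3*exp(-2*I*pi/3) + 2*exp(2*I*pi/3))*conj(1)]
      = (1/3)[(7) + (2 + 2*exp(-2*I*pi/3) + 3*exp(2*I*pi/3)) + (2 + 3*exp(-2*I*pi/3) + 2*exp(2*I*pi/3))] = 6/3 = 2
  <chi_rho, chi_1> = (1/3)[1*(7)*conj(1) + 1*(2 + 2*exp(-2*I*pi/3) + 3*exp(2*I*pi/3))*conj(exp(2*I*pi/3)) + 1*(2 + 3*exp(-2*I*pi/3) + 2*exp(2*I*pi/3))*conj(exp(-2*I*pi/3))]
      = (1/3)[(7) + (1) + (1)] = 9/3 = 3
  <chi_rho, chi_2> = (1/3)[1*(7)*conj(1) + 1*(2 + 2*exp(-2*I*pi/3) + 3*exp(2*I*pi/3))*conj(exp(-2*I*pi/3)) + 1*(2 + 3*exp(-2*I*pi/3) + 2*exp(2*I*pi/3))*conj(exp(2*I*pi/3))]
      = (1/3)[(7) + (2 + 3*exp(-2*I*pi/3) + 2*exp(2*I*pi/3)) + (2 + 2*exp(-2*I*pi/3) + 3*exp(2*I*pi/3))] = 6/3 = 2
(Exp terms are combined using exp(i*s)*conj(exp(i*t)) = exp(i*(s-t)), and sums of them are collapsed using the identity that for every m > 1 the m distinct m-th roots of unity sum to 0, e.g. 1 + exp(2*I*pi/3) + exp(-2*I*pi/3) = 0.)
Dimension check: dim(rho) = sum (mult * dim) = 2*1 + 3*1 + 2*1 = 7 = chi_rho(e) = 7.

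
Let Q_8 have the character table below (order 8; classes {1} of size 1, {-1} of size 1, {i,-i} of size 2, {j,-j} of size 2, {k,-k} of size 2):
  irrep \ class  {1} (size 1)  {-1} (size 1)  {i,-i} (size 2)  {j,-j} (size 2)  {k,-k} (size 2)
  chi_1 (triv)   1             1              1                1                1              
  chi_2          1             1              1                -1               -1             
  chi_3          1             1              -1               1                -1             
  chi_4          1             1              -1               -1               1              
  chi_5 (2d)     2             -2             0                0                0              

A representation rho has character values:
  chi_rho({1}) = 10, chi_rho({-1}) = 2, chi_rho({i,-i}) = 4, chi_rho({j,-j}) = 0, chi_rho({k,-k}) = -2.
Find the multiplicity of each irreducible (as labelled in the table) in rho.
Multiplicities: chi_1: 2, chi_2: 3, chi_3: 1, chi_4: 0, chi_5: 2.

Use <chi_rho, chi> = (1/|G|) sum_C |C| * chi_rho(C) * conj(chi(C)) with |G| = 8 for each irreducible chi in the table:
  <chi_rho, chi_1> = (1/8)[1*(10)*conj(1) + 1*(2)*conj(1) + 2*(4)*conj(1) + 2*(0)*conj(1) + 2*(-2)*conj(1)]
      = (1/8)[(10) + (2) + (8) + (0) + (-4)] = 16/8 = 2
  <chi_rho, chi_2> = (1/8)[1*(10)*conj(1) + 1*(2)*conj(1) + 2*(4)*conj(1) + 2*(0)*conj(-1) + 2*(-2)*conj(-1)]
      = (1/8)[(10) + (2) + (8) + (0) + (4)] = 24/8 = 3
  <chi_rho, chi_3> = (1/8)[1*(10)*conj(1) + 1*(2)*conj(1) + 2*(4)*conj(-1) + 2*(0)*conj(1) + 2*(-2)*conj(-1)]
      = (1/8)[(10) + (2) + (-8) + (0) + (4)] = 8/8 = 1
  <chi_rho, chi_4> = (1/8)[1*(10)*conj(1) + 1*(2)*conj(1) + 2*(4)*conj(-1) + 2*(0)*conj(-1) + 2*(-2)*conj(1)]
      = (1/8)[(10) + (2) + (-8) + (0) + (-4)] = 0/8 = 0
  <chi_rho, chi_5> = (1/8)[1*(10)*conj(2) + 1*(2)*conj(-2) + 2*(4)*conj(0) + 2*(0)*conj(0) + 2*(-2)*conj(0)]
      = (1/8)[(20) + (-4) + (0) + (0) + (0)] = 16/8 = 2
Dimension check: dim(rho) = sum (mult * dim) = 2*1 + 3*1 + 1*1 + 0*1 + 2*2 = 10 = chi_rho(e) = 10.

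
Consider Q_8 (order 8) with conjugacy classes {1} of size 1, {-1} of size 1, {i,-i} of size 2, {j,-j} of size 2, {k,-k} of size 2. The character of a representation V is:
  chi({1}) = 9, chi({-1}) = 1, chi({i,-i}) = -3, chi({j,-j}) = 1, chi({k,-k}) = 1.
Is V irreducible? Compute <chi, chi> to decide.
Not irreducible (reducible): <chi, chi> = 13 > 1.

Proof sketch: <chi, chi> = (1/|G|) sum_C |C| * |chi(C)|^2 = (1/8)[1*|9|^2 + 1*|1|^2 + 2*|-3|^2 + 2*|1|^2 + 2*|1|^2]
  = (1/8)[(81) + (1) + (18) + (2) + (2)] = 104/8 = 13.
A character is irreducible iff <chi, chi> = 1, so this representation is reducible.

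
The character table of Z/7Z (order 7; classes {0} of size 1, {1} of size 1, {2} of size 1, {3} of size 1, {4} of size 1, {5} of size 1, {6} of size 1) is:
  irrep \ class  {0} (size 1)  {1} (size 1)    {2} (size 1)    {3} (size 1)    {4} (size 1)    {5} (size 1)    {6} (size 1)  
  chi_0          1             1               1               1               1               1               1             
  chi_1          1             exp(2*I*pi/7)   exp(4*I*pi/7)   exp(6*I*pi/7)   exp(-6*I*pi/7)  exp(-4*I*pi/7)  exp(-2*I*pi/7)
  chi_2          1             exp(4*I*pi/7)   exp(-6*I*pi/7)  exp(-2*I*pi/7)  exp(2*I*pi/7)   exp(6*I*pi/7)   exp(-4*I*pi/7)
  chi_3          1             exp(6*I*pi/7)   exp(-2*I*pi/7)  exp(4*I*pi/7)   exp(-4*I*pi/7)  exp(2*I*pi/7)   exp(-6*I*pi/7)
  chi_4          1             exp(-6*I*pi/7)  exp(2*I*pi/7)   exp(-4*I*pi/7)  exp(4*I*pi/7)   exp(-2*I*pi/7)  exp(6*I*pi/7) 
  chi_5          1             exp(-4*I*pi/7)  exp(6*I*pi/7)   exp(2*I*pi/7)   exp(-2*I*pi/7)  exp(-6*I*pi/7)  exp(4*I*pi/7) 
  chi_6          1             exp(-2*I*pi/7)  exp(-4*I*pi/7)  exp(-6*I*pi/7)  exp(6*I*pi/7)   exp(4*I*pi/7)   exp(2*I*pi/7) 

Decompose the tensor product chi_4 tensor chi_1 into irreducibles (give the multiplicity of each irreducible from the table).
chi_4 tensor chi_1 = chi_5 (all other irreducibles have multiplicity 0).

Why: The character of a tensor product is the pointwise product (chi_4 * chi_1)(C) = chi_4(C) * chi_1(C):
  {0}: (1)*(1), {1}: (exp(-6*I*pi/7))*(exp(2*I*pi/7)), {2}: (exp(2*I*pi/7))*(exp(4*I*pi/7)), {3}: (exp(-4*I*pi/7))*(exp(6*I*pi/7)), {4}: (exp(4*I*pi/7))*(exp(-6*I*pi/7)), {5}: (exp(-2*I*pi/7))*(exp(-4*I*pi/7)), {6}: (exp(6*I*pi/7))*(exp(-2*I*pi/7))
so (chi_4 * chi_1) takes values
  {0} -> 1, {1} -> exp(-4*I*pi/7), {2} -> exp(6*I*pi/7), {3} -> exp(2*I*pi/7), {4} -> exp(-2*I*pi/7), {5} -> exp(-6*I*pi/7), {6} -> exp(4*I*pi/7).
Now take the inner product of this character with each irreducible chi from the table, <chi_4*chi_1, chi> = (1/7) sum_C |C| (chi_4*chi_1)(C) conj(chi(C)):
  <chi_4*chi_1, chi_0> = (1/7)[1*(1)*conj(1) + 1*(exp(-4*I*pi/7))*conj(1) + 1*(exp(6*I*pi/7))*conj(1) + 1*(exp(2*I*pi/7))*conj(1) + 1*(exp(-2*I*pi/7))*conj(1) + 1*(exp(-6*I*pi/7))*conj(1) + 1*(exp(4*I*pi/7))*conj(1)]
      = (1/7)[(1) + (exp(-4*I*pi/7)) + (exp(6*I*pi/7)) + (exp(2*I*pi/7)) + (exp(-2*I*pi/7)) + (exp(-6*I*pi/7)) + (exp(4*I*pi/7))] = 0/7 = 0
  <chi_4*chi_1, chi_1> = (1/7)[1*(1)*conj(1) + 1*(exp(-4*I*pi/7))*conj(exp(2*I*pi/7)) + 1*(exp(6*I*pi/7))*conj(exp(4*I*pi/7)) + 1*(exp(2*I*pi/7))*conj(exp(6*I*pi/7)) + 1*(exp(-2*I*pi/7))*conj(exp(-6*I*pi/7)) + 1*(exp(-6*I*pi/7))*conj(exp(-4*I*pi/7)) + 1*(exp(4*I*pi/7))*conj(exp(-2*I*pi/7))]
      = (1/7)[(1) + (exp(-6*I*pi/7)) + (exp(2*I*pi/7)) + (exp(-4*I*pi/7)) + (exp(4*I*pi/7)) + (exp(-2*I*pi/7)) + (exp(6*I*pi/7))] = 0/7 = 0
  <chi_4*chi_1, chi_2> = (1/7)[1*(1)*conj(1) + 1*(exp(-4*I*pi/7))*conj(exp(4*I*pi/7)) + 1*(exp(6*I*pi/7))*conj(exp(-6*I*pi/7)) + 1*(exp(2*I*pi/7))*conj(exp(-2*I*pi/7)) + 1*(exp(-2*I*pi/7))*conj(exp(2*I*pi/7)) + 1*(exp(-6*I*pi/7))*conj(exp(6*I*pi/7)) + 1*(exp(4*I*pi/7))*conj(exp(-4*I*pi/7))]
      = (1/7)[(1) + (exp(6*I*pi/7)) + (exp(-2*I*pi/7)) + (exp(4*I*pi/7)) + (exp(-4*I*pi/7)) + (exp(2*I*pi/7)) + (exp(-6*I*pi/7))] = 0/7 = 0
  <chi_4*chi_1, chi_3> = (1/7)[1*(1)*conj(1) + 1*(exp(-4*I*pi/7))*conj(exp(6*I*pi/7)) + 1*(exp(6*I*pi/7))*conj(exp(-2*I*pi/7)) + 1*(exp(2*I*pi/7))*conj(exp(4*I*pi/7)) + 1*(exp(-2*I*pi/7))*conj(exp(-4*I*pi/7)) + 1*(exp(-6*I*pi/7))*conj(exp(2*I*pi/7)) + 1*(exp(4*I*pi/7))*conj(exp(-6*I*pi/7))]
      = (1/7)[(1) + (exp(4*I*pi/7)) + (exp(-6*I*pi/7)) + (exp(-2*I*pi/7)) + (exp(2*I*pi/7)) + (exp(6*I*pi/7)) + (exp(-4*I*pi/7))] = 0/7 = 0
  <chi_4*chi_1, chi_4> = (1/7)[1*(1)*conj(1) + 1*(exp(-4*I*pi/7))*conj(exp(-6*I*pi/7)) + 1*(exp(6*I*pi/7))*conj(exp(2*I*pi/7)) + 1*(exp(2*I*pi/7))*conj(exp(-4*I*pi/7)) + 1*(exp(-2*I*pi/7))*conj(exp(4*I*pi/7)) + 1*(exp(-6*I*pi/7))*conj(exp(-2*I*pi/7)) + 1*(exp(4*I*pi/7))*conj(exp(6*I*pi/7))]
      = (1/7)[(1) + (exp(2*I*pi/7)) + (exp(4*I*pi/7)) + (exp(6*I*pi/7)) + (exp(-6*I*pi/7)) + (exp(-4*I*pi/7)) + (exp(-2*I*pi/7))] = 0/7 = 0
  <chi_4*chi_1, chi_5> = (1/7)[1*(1)*conj(1) + 1*(exp(-4*I*pi/7))*conj(exp(-4*I*pi/7)) + 1*(exp(6*I*pi/7))*conj(exp(6*I*pi/7)) + 1*(exp(2*I*pi/7))*conj(exp(2*I*pi/7)) + 1*(exp(-2*I*pi/7))*conj(exp(-2*I*pi/7)) + 1*(exp(-6*I*pi/7))*conj(exp(-6*I*pi/7)) + 1*(exp(4*I*pi/7))*conj(exp(4*I*pi/7))]
      = (1/7)[(1) + (1) + (1) + (1) + (1) + (1) + (1)] = 7/7 = 1
  <chi_4*chi_1, chi_6> = (1/7)[1*(1)*conj(1) + 1*(exp(-4*I*pi/7))*conj(exp(-2*I*pi/7)) + 1*(exp(6*I*pi/7))*conj(exp(-4*I*pi/7)) + 1*(exp(2*I*pi/7))*conj(exp(-6*I*pi/7)) + 1*(exp(-2*I*pi/7))*conj(exp(6*I*pi/7)) + 1*(exp(-6*I*pi/7))*conj(exp(4*I*pi/7)) + 1*(exp(4*I*pi/7))*conj(exp(2*I*pi/7))]
      = (1/7)[(1) + (exp(-2*I*pi/7)) + (exp(-4*I*pi/7)) + (exp(-6*I*pi/7)) + (exp(6*I*pi/7)) + (exp(4*I*pi/7)) + (exp(2*I*pi/7))] = 0/7 = 0
(Exp terms are combined using exp(i*s)*conj(exp(i*t)) = exp(i*(s-t)), and sums of them are collapsed using the identity that for every m > 1 the m distinct m-th roots of unity sum to 0, e.g. 1 + exp(2*I*pi/3) + exp(-2*I*pi/3) = 0.)
Hence the multiplicities are chi_5: 1. Dimension check: dim(chi_4)*dim(chi_1) = 1*1 = 1 and sum (mult * dim) = 1*1 = 1.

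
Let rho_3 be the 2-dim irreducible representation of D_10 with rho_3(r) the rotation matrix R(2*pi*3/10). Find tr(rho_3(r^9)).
chi_{rho_3}(r^9) = 2*cos(2*pi*3*9/10) = 1/2 - sqrt(5)/2

Argument: rho_3(r^9) is rotation by angle 2*pi*3*9/10, whose trace is 2*cos(2*pi*3*9/10) = 1/2 - sqrt(5)/2.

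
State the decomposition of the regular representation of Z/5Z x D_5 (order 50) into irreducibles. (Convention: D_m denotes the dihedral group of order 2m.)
Each irreducible V_i of dimension d_i appears with multiplicity d_i, i.e. rho_reg = (direct sum over all irreducibles V_i) d_i V_i. The irreducible dimensions for Z/5Z x D_5 are 1, 1, 1, 1, 1, 1, 1, 1, 1, 1, 2, 2, 2, 2, 2, 2, 2, 2, 2, 2: 10 irreducibles of dimension 1, each with multiplicity 1; 10 irreducibles of dimension 2, each with multiplicity 2. Total dimension 10*1*1 + 10*2*2 = 50 = |G|.

Reasoning: General theorem: in the regular representation of a finite group G, each irreducible appears with multiplicity equal to its dimension. Check: dim(rho_reg) = sum d_i^2 = 1 + 1 + 1 + 1 + 1 + 1 + 1 + 1 + 1 + 1 + 4 + 4 + 4 + 4 + 4 + 4 + 4 + 4 + 4 + 4 = 50 = |G|.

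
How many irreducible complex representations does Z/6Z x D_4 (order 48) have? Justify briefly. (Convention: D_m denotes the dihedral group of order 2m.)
30

Why: The number of irreducible complex representations of a finite group equals its number of conjugacy classes. For a direct product, #classes(G x H) = #classes(G) * #classes(H). Z/6Z has 6 classes (abelian), D_4 has 5 classes, so 6 * 5 = 30, so Z/6Z x D_4 (order 48) has exactly 30 irreducible complex representations.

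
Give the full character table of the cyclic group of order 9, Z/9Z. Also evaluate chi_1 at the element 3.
Character table of Z/9Z (irreps indexed chi_0,...,chi_8 with chi_k(m) = zeta_9^(k*m), zeta_9 = exp(2*pi*i/9)):
  irrep \ class  {0} (size 1)  {1} (size 1)    {2} (size 1)    {3} (size 1)    {4} (size 1)    {5} (size 1)    {6} (size 1)    {7} (size 1)    {8} (size 1)  
  chi_0          1             1               1               1               1               1               1               1               1             
  chi_1          1             exp(2*I*pi/9)   exp(4*I*pi/9)   exp(2*I*pi/3)   exp(8*I*pi/9)   exp(-8*I*pi/9)  exp(-2*I*pi/3)  exp(-4*I*pi/9)  exp(-2*I*pi/9)
  chi_2          1             exp(4*I*pi/9)   exp(8*I*pi/9)   exp(-2*I*pi/3)  exp(-2*I*pi/9)  exp(2*I*pi/9)   exp(2*I*pi/3)   exp(-8*I*pi/9)  exp(-4*I*pi/9)
  chi_3          1             exp(2*I*pi/3)   exp(-2*I*pi/3)  1               exp(2*I*pi/3)   exp(-2*I*pi/3)  1               exp(2*I*pi/3)   exp(-2*I*pi/3)
  chi_4          1             exp(8*I*pi/9)   exp(-2*I*pi/9)  exp(2*I*pi/3)   exp(-4*I*pi/9)  exp(4*I*pi/9)   exp(-2*I*pi/3)  exp(2*I*pi/9)   exp(-8*I*pi/9)
  chi_5          1             exp(-8*I*pi/9)  exp(2*I*pi/9)   exp(-2*I*pi/3)  exp(4*I*pi/9)   exp(-4*I*pi/9)  exp(2*I*pi/3)   exp(-2*I*pi/9)  exp(8*I*pi/9) 
  chi_6          1             exp(-2*I*pi/3)  exp(2*I*pi/3)   1               exp(-2*I*pi/3)  exp(2*I*pi/3)   1               exp(-2*I*pi/3)  exp(2*I*pi/3) 
  chi_7          1             exp(-4*I*pi/9)  exp(-8*I*pi/9)  exp(2*I*pi/3)   exp(2*I*pi/9)   exp(-2*I*pi/9)  exp(-2*I*pi/3)  exp(8*I*pi/9)   exp(4*I*pi/9) 
  chi_8          1             exp(-2*I*pi/9)  exp(-4*I*pi/9)  exp(-2*I*pi/3)  exp(-8*I*pi/9)  exp(8*I*pi/9)   exp(2*I*pi/3)   exp(4*I*pi/9)   exp(2*I*pi/9) 

Spot check: chi_1(3) = zeta_9^(1*3) = zeta_9^3 = exp(2*I*pi/3).

Working: Z/9Z is abelian, so all 9 irreducible complex representations are 1-dimensional. They are given by chi_k(m) = zeta_9^(k*m) for k = 0,...,8. Row orthogonality: sum_m chi_k(m) conj(chi_l(m)) = 9 * [k = l].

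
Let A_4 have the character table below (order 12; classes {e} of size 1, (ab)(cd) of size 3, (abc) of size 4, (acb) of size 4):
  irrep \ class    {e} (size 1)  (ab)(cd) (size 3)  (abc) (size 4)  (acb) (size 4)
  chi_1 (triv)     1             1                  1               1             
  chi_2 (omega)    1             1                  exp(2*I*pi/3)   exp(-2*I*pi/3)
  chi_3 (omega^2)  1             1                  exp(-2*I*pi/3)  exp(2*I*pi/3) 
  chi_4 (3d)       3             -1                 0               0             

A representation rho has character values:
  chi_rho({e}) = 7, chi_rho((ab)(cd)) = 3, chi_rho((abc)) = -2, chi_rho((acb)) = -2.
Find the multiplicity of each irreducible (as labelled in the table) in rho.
Multiplicities: chi_1: 0, chi_2: 2, chi_3: 2, chi_4: 1.

Derivation: Use <chi_rho, chi> = (1/|G|) sum_C |C| * chi_rho(C) * conj(chi(C)) with |G| = 12 for each irreducible chi in the table:
  <chi_rho, chi_1> = (1/12)[1*(7)*conj(1) + 3*(3)*conj(1) + 4*(-2)*conj(1) + 4*(-2)*conj(1)]
      = (1/12)[(7) + (9) + (-8) + (-8)] = 0/12 = 0
  <chi_rho, chi_2> = (1/12)[1*(7)*conj(1) + 3*(3)*conj(1) + 4*(-2)*conj(exp(2*I*pi/3)) + 4*(-2)*conj(exp(-2*I*pi/3))]
      = (1/12)[(7) + (9) + (8 + 8*exp(2*I*pi/3)) + (8 + 8*exp(-2*I*pi/3))] = 24/12 = 2
  <chi_rho, chi_3> = (1/12)[1*(7)*conj(1) + 3*(3)*conj(1) + 4*(-2)*conj(exp(-2*I*pi/3)) + 4*(-2)*conj(exp(2*I*pi/3))]
      = (1/12)[(7) + (9) + (8 + 8*exp(-2*I*pi/3)) + (8 + 8*exp(2*I*pi/3))] = 24/12 = 2
  <chi_rho, chi_4> = (1/12)[1*(7)*conj(3) + 3*(3)*conj(-1) + 4*(-2)*conj(0) + 4*(-2)*conj(0)]
      = (1/12)[(21) + (-9) + (0) + (0)] = 12/12 = 1
(Exp terms are combined using exp(i*s)*conj(exp(i*t)) = exp(i*(s-t)), and sums of them are collapsed using the identity that for every m > 1 the m distinct m-th roots of unity sum to 0, e.g. 1 + exp(2*I*pi/3) + exp(-2*I*pi/3) = 0.)
Dimension check: dim(rho) = sum (mult * dim) = 0*1 + 2*1 + 2*1 + 1*3 = 7 = chi_rho(e) = 7.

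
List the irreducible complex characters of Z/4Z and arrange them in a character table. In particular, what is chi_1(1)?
Character table of Z/4Z (irreps indexed chi_0,...,chi_3 with chi_k(m) = zeta_4^(k*m), zeta_4 = exp(2*pi*i/4)):
  irrep \ class  {0} (size 1)  {1} (size 1)  {2} (size 1)  {3} (size 1)
  chi_0          1             1             1             1           
  chi_1          1             I             -1            -I          
  chi_2          1             -1            1             -1          
  chi_3          1             -I            -1            I           

Spot check: chi_1(1) = zeta_4^(1*1) = zeta_4^1 = I.

Proof sketch: Z/4Z is abelian, so all 4 irreducible complex representations are 1-dimensional. They are given by chi_k(m) = zeta_4^(k*m) for k = 0,...,3. Row orthogonality: sum_m chi_k(m) conj(chi_l(m)) = 4 * [k = l].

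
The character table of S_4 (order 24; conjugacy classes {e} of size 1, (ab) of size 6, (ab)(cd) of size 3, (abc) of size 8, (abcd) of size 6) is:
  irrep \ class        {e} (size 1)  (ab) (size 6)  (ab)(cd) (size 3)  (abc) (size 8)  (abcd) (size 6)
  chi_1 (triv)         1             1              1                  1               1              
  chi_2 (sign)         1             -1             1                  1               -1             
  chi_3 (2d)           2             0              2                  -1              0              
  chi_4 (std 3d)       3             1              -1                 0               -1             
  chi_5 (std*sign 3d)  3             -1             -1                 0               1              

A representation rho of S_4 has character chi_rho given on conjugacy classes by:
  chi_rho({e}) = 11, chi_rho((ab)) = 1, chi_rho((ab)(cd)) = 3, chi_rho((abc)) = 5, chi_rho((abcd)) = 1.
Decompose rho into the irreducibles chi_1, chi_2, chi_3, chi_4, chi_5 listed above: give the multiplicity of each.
Multiplicities: chi_1: 3, chi_2: 2, chi_3: 0, chi_4: 1, chi_5: 1.

Justification: Use <chi_rho, chi> = (1/|G|) sum_C |C| * chi_rho(C) * conj(chi(C)) with |G| = 24 for each irreducible chi in the table:
  <chi_rho, chi_1> = (1/24)[1*(11)*conj(1) + 6*(1)*conj(1) + 3*(3)*conj(1) + 8*(5)*conj(1) + 6*(1)*conj(1)]
      = (1/24)[(11) + (6) + (9) + (40) + (6)] = 72/24 = 3
  <chi_rho, chi_2> = (1/24)[1*(11)*conj(1) + 6*(1)*conj(-1) + 3*(3)*conj(1) + 8*(5)*conj(1) + 6*(1)*conj(-1)]
      = (1/24)[(11) + (-6) + (9) + (40) + (-6)] = 48/24 = 2
  <chi_rho, chi_3> = (1/24)[1*(11)*conj(2) + 6*(1)*conj(0) + 3*(3)*conj(2) + 8*(5)*conj(-1) + 6*(1)*conj(0)]
      = (1/24)[(22) + (0) + (18) + (-40) + (0)] = 0/24 = 0
  <chi_rho, chi_4> = (1/24)[1*(11)*conj(3) + 6*(1)*conj(1) + 3*(3)*conj(-1) + 8*(5)*conj(0) + 6*(1)*conj(-1)]
      = (1/24)[(33) + (6) + (-9) + (0) + (-6)] = 24/24 = 1
  <chi_rho, chi_5> = (1/24)[1*(11)*conj(3) + 6*(1)*conj(-1) + 3*(3)*conj(-1) + 8*(5)*conj(0) + 6*(1)*conj(1)]
      = (1/24)[(33) + (-6) + (-9) + (0) + (6)] = 24/24 = 1
Dimension check: dim(rho) = sum (mult * dim) = 3*1 + 2*1 + 0*2 + 1*3 + 1*3 = 11 = chi_rho(e) = 11.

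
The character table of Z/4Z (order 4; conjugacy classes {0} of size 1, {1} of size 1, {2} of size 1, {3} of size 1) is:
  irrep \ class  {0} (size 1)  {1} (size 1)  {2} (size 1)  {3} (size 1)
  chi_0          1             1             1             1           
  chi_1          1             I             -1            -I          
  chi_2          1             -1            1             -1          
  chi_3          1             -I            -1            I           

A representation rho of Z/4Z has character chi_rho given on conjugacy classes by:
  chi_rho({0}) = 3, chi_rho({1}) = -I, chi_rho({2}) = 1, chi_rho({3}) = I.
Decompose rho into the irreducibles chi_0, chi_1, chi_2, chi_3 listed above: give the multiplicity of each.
Multiplicities: chi_0: 1, chi_1: 0, chi_2: 1, chi_3: 1.

Justification: Use <chi_rho, chi> = (1/|G|) sum_C |C| * chi_rho(C) * conj(chi(C)) with |G| = 4 for each irreducible chi in the table:
  <chi_rho, chi_0> = (1/4)[1*(3)*conj(1) + 1*(-I)*conj(1) + 1*(1)*conj(1) + 1*(I)*conj(1)]
      = (1/4)[(3) + (-I) + (1) + (I)] = 4/4 = 1
  <chi_rho, chi_1> = (1/4)[1*(3)*conj(1) + 1*(-I)*conj(I) + 1*(1)*conj(-1) + 1*(I)*conj(-I)]
      = (1/4)[(3) + (-1) + (-1) + (-1)] = 0/4 = 0
  <chi_rho, chi_2> = (1/4)[1*(3)*conj(1) + 1*(-I)*conj(-1) + 1*(1)*conj(1) + 1*(I)*conj(-1)]
      = (1/4)[(3) + (I) + (1) + (-I)] = 4/4 = 1
  <chi_rho, chi_3> = (1/4)[1*(3)*conj(1) + 1*(-I)*conj(-I) + 1*(1)*conj(-1) + 1*(I)*conj(I)]
      = (1/4)[(3) + (1) + (-1) + (1)] = 4/4 = 1
(Exp terms are combined using exp(i*s)*conj(exp(i*t)) = exp(i*(s-t)), and sums of them are collapsed using the identity that for every m > 1 the m distinct m-th roots of unity sum to 0, e.g. 1 + exp(2*I*pi/3) + exp(-2*I*pi/3) = 0.)
Dimension check: dim(rho) = sum (mult * dim) = 1*1 + 0*1 + 1*1 + 1*1 = 3 = chi_rho(e) = 3.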